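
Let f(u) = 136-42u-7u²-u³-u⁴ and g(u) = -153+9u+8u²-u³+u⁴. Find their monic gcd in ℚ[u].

Apply the Euclidean algorithm:
  -u⁴-u³-7u²-42u+136 = (-1)(u⁴-u³+8u²+9u-153) + (-2u³+u²-33u-17)
  u⁴-u³+8u²+9u-153 = (-(1/2)u+1/4)(-2u³+u²-33u-17) + (-(35/4)u²+(35/4)u-595/4)
  -2u³+u²-33u-17 = ((8/35)u+4/35)(-(35/4)u²+(35/4)u-595/4) + (0)
Last nonzero remainder: -(35/4)u²+(35/4)u-595/4. Dividing through by -35/4 gives the monic gcd u²-u+17.

17-u+u²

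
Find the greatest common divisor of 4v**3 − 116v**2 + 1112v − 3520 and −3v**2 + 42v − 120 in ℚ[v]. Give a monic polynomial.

Euclidean algorithm in ℚ[v]:
  4v**3 − 116v**2 + 1112v − 3520 = (−(4/3)v + 20)(−3v**2 + 42v − 120) + (112v − 1120)
  −3v**2 + 42v − 120 = (−(3/112)v + 3/28)(112v − 1120) + (0)
Last nonzero remainder: 112v − 1120. Dividing through by 112 gives the monic gcd v − 10.

v − 10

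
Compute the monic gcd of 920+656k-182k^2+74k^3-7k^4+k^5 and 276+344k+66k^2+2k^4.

46+42k-3k^2+k^3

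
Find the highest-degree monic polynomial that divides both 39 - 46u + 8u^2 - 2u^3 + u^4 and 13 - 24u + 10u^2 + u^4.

-13 + 11u + u^2 + u^3

Repeated division with remainder:
  u^4 - 2u^3 + 8u^2 - 46u + 39 = (u^4 + 10u^2 - 24u + 13) + (-2u^3 - 2u^2 - 22u + 26)
  u^4 + 10u^2 - 24u + 13 = (-(1/2)u + 1/2)(-2u^3 - 2u^2 - 22u + 26) + (0)
Last nonzero remainder: -2u^3 - 2u^2 - 22u + 26. Dividing through by -2 gives the monic gcd u^3 + u^2 + 11u - 13.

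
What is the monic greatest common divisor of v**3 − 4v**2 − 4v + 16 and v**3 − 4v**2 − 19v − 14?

Repeated division with remainder:
  v**3 − 4v**2 − 4v + 16 = (v**3 − 4v**2 − 19v − 14) + (15v + 30)
  v**3 − 4v**2 − 19v − 14 = ((1/15)v**2 − (2/5)v − 7/15)(15v + 30) + (0)
Last nonzero remainder: 15v + 30. Dividing through by 15 gives the monic gcd v + 2.

v + 2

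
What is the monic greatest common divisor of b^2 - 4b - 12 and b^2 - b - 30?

Repeated division with remainder:
  b^2 - 4b - 12 = (b^2 - b - 30) + (-3b + 18)
  b^2 - b - 30 = (-(1/3)b - 5/3)(-3b + 18) + (0)
Last nonzero remainder: -3b + 18. Dividing through by -3 gives the monic gcd b - 6.

b - 6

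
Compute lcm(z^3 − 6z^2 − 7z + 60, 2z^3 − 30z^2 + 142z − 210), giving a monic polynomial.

Euclidean algorithm in ℚ[z]:
  z^3 − 6z^2 − 7z + 60 = (1/2)(2z^3 − 30z^2 + 142z − 210) + (9z^2 − 78z + 165)
  2z^3 − 30z^2 + 142z − 210 = ((2/9)z − 38/27)(9z^2 − 78z + 165) + (−(40/9)z + 200/9)
  9z^2 − 78z + 165 = (−(81/40)z + 297/40)(−(40/9)z + 200/9) + (0)
Last nonzero remainder: −(40/9)z + 200/9. Dividing through by −40/9 gives the monic gcd z − 5.
Then lcm(f, g) = f·g / gcd(f, g); expanding and making the result monic gives the answer.

z^5 − 16z^4 + 74z^3 + 4z^2 − 747z + 1260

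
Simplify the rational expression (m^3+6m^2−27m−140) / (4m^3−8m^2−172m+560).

(m+4)/(4m−16)

Repeated division with remainder:
  m^3+6m^2−27m−140 = (1/4)(4m^3−8m^2−172m+560) + (8m^2+16m−280)
  4m^3−8m^2−172m+560 = ((1/2)m−2)(8m^2+16m−280) + (0)
Last nonzero remainder: 8m^2+16m−280. Dividing through by 8 gives the monic gcd m^2+2m−35.
Cancel m^2+2m−35 from numerator and denominator to get the reduced form.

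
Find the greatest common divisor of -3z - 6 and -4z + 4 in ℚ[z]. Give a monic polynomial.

1

Repeated division with remainder:
  -3z - 6 = (3/4)(-4z + 4) + (-9)
  -4z + 4 = ((4/9)z - 4/9)(-9) + (0)
The last nonzero remainder is the constant -9, so the polynomials are coprime and gcd = 1.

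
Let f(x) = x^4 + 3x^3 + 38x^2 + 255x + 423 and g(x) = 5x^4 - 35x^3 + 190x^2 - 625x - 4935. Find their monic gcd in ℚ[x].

x^3 + 38x + 141

Repeated division with remainder:
  x^4 + 3x^3 + 38x^2 + 255x + 423 = (1/5)(5x^4 - 35x^3 + 190x^2 - 625x - 4935) + (10x^3 + 380x + 1410)
  5x^4 - 35x^3 + 190x^2 - 625x - 4935 = ((1/2)x - 7/2)(10x^3 + 380x + 1410) + (0)
Last nonzero remainder: 10x^3 + 380x + 1410. Dividing through by 10 gives the monic gcd x^3 + 38x + 141.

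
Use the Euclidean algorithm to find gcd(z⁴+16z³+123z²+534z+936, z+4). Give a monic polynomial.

Repeated division with remainder:
  z⁴+16z³+123z²+534z+936 = (z³+12z²+75z+234)(z+4) + (0)
The last nonzero remainder z+4 is already monic.

z+4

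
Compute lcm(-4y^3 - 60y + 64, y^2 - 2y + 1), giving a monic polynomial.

y^4 - y^3 + 15y^2 - 31y + 16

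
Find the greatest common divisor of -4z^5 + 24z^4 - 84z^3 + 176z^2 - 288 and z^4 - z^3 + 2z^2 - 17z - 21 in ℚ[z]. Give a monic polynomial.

By polynomial division,
  -4z^5 + 24z^4 - 84z^3 + 176z^2 - 288 = (-4z + 20)(z^4 - z^3 + 2z^2 - 17z - 21) + (-56z^3 + 68z^2 + 256z + 132)
  z^4 - z^3 + 2z^2 - 17z - 21 = (-(1/56)z - 3/784)(-56z^3 + 68z^2 + 256z + 132) + ((1339/196)z^2 - (1339/98)z - 4017/196)
  -56z^3 + 68z^2 + 256z + 132 = (-(10976/1339)z - 8624/1339)((1339/196)z^2 - (1339/98)z - 4017/196) + (0)
Last nonzero remainder: (1339/196)z^2 - (1339/98)z - 4017/196. Dividing through by 1339/196 gives the monic gcd z^2 - 2z - 3.

z^2 - 2z - 3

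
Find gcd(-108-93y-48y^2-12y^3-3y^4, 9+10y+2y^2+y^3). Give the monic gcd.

9+y+y^2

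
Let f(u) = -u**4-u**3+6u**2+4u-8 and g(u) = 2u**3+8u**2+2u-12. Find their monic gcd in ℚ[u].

u**2+u-2

Euclidean algorithm in ℚ[u]:
  -u**4-u**3+6u**2+4u-8 = (-(1/2)u+3/2)(2u**3+8u**2+2u-12) + (-5u**2-5u+10)
  2u**3+8u**2+2u-12 = (-(2/5)u-6/5)(-5u**2-5u+10) + (0)
Last nonzero remainder: -5u**2-5u+10. Dividing through by -5 gives the monic gcd u**2+u-2.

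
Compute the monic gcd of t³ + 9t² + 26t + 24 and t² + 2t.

t + 2

Apply the Euclidean algorithm:
  t³ + 9t² + 26t + 24 = (t + 7)(t² + 2t) + (12t + 24)
  t² + 2t = ((1/12)t)(12t + 24) + (0)
Last nonzero remainder: 12t + 24. Dividing through by 12 gives the monic gcd t + 2.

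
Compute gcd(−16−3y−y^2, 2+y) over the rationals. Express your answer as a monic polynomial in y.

1

By polynomial division,
  −y^2−3y−16 = (−y−1)(y+2) + (−14)
  y+2 = (−(1/14)y−1/7)(−14) + (0)
The last nonzero remainder is the constant −14, so the polynomials are coprime and gcd = 1.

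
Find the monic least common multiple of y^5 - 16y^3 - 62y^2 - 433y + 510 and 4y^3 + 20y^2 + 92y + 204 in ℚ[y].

Apply the Euclidean algorithm:
  y^5 - 16y^3 - 62y^2 - 433y + 510 = ((1/4)y^2 - (5/4)y - 7/2)(4y^3 + 20y^2 + 92y + 204) + (72y^2 + 144y + 1224)
  4y^3 + 20y^2 + 92y + 204 = ((1/18)y + 1/6)(72y^2 + 144y + 1224) + (0)
Last nonzero remainder: 72y^2 + 144y + 1224. Dividing through by 72 gives the monic gcd y^2 + 2y + 17.
Then lcm(f, g) = f·g / gcd(f, g); expanding and making the result monic gives the answer.

y^6 + 3y^5 - 16y^4 - 110y^3 - 619y^2 - 789y + 1530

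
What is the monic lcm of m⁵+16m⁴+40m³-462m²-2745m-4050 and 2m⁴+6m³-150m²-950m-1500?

Repeated division with remainder:
  m⁵+16m⁴+40m³-462m²-2745m-4050 = ((1/2)m+13/2)(2m⁴+6m³-150m²-950m-1500) + (76m³+988m²+4180m+5700)
  2m⁴+6m³-150m²-950m-1500 = ((1/38)m-5/19)(76m³+988m²+4180m+5700) + (0)
Last nonzero remainder: 76m³+988m²+4180m+5700. Dividing through by 76 gives the monic gcd m³+13m²+55m+75.
Then lcm(f, g) = f·g / gcd(f, g); expanding and making the result monic gives the answer.

m⁶+6m⁵-120m⁴-862m³+1875m²+23400m+40500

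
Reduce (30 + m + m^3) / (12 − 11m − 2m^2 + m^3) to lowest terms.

(10 − 3m + m^2)/(4 − 5m + m^2)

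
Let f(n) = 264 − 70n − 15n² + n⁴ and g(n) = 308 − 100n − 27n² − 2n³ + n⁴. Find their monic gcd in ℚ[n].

Repeated division with remainder:
  n⁴ − 15n² − 70n + 264 = (n⁴ − 2n³ − 27n² − 100n + 308) + (2n³ + 12n² + 30n − 44)
  n⁴ − 2n³ − 27n² − 100n + 308 = ((1/2)n − 4)(2n³ + 12n² + 30n − 44) + (6n² + 42n + 132)
  2n³ + 12n² + 30n − 44 = ((1/3)n − 1/3)(6n² + 42n + 132) + (0)
Last nonzero remainder: 6n² + 42n + 132. Dividing through by 6 gives the monic gcd n² + 7n + 22.

22 + 7n + n²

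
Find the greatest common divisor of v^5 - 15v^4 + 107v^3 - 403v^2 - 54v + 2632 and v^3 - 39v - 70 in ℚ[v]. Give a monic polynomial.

By polynomial division,
  v^5 - 15v^4 + 107v^3 - 403v^2 - 54v + 2632 = (v^2 - 15v + 146)(v^3 - 39v - 70) + (-918v^2 + 4590v + 12852)
  v^3 - 39v - 70 = (-(1/918)v - 5/918)(-918v^2 + 4590v + 12852) + (0)
Last nonzero remainder: -918v^2 + 4590v + 12852. Dividing through by -918 gives the monic gcd v^2 - 5v - 14.

v^2 - 5v - 14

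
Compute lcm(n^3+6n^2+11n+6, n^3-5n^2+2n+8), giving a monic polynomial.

n^5-17n^3-12n^2+52n+48

Repeated division with remainder:
  n^3+6n^2+11n+6 = (n^3-5n^2+2n+8) + (11n^2+9n-2)
  n^3-5n^2+2n+8 = ((1/11)n-64/121)(11n^2+9n-2) + ((840/121)n+840/121)
  11n^2+9n-2 = ((1331/840)n-121/420)((840/121)n+840/121) + (0)
Last nonzero remainder: (840/121)n+840/121. Dividing through by 840/121 gives the monic gcd n+1.
Then lcm(f, g) = f·g / gcd(f, g); expanding and making the result monic gives the answer.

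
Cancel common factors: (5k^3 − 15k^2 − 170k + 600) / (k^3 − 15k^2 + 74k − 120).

(5k + 30)/(k − 6)

Repeated division with remainder:
  5k^3 − 15k^2 − 170k + 600 = (5)(k^3 − 15k^2 + 74k − 120) + (60k^2 − 540k + 1200)
  k^3 − 15k^2 + 74k − 120 = ((1/60)k − 1/10)(60k^2 − 540k + 1200) + (0)
Last nonzero remainder: 60k^2 − 540k + 1200. Dividing through by 60 gives the monic gcd k^2 − 9k + 20.
Cancel k^2 − 9k + 20 from numerator and denominator to get the reduced form.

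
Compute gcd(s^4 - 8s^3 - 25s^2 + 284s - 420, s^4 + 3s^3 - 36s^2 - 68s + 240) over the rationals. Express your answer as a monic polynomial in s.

Repeated division with remainder:
  s^4 - 8s^3 - 25s^2 + 284s - 420 = (s^4 + 3s^3 - 36s^2 - 68s + 240) + (-11s^3 + 11s^2 + 352s - 660)
  s^4 + 3s^3 - 36s^2 - 68s + 240 = (-(1/11)s - 4/11)(-11s^3 + 11s^2 + 352s - 660) + (0)
Last nonzero remainder: -11s^3 + 11s^2 + 352s - 660. Dividing through by -11 gives the monic gcd s^3 - s^2 - 32s + 60.

s^3 - s^2 - 32s + 60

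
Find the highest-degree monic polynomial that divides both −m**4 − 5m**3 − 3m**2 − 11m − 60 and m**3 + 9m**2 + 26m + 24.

Repeated division with remainder:
  −m**4 − 5m**3 − 3m**2 − 11m − 60 = (−m + 4)(m**3 + 9m**2 + 26m + 24) + (−13m**2 − 91m − 156)
  m**3 + 9m**2 + 26m + 24 = (−(1/13)m − 2/13)(−13m**2 − 91m − 156) + (0)
Last nonzero remainder: −13m**2 − 91m − 156. Dividing through by −13 gives the monic gcd m**2 + 7m + 12.

m**2 + 7m + 12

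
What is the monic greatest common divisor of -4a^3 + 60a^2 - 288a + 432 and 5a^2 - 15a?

Apply the Euclidean algorithm:
  -4a^3 + 60a^2 - 288a + 432 = (-(4/5)a + 48/5)(5a^2 - 15a) + (-144a + 432)
  5a^2 - 15a = (-(5/144)a)(-144a + 432) + (0)
Last nonzero remainder: -144a + 432. Dividing through by -144 gives the monic gcd a - 3.

a - 3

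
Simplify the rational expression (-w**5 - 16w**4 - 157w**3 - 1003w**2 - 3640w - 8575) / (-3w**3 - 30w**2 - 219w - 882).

(w**3 + 12w**2 + 60w + 175)/(3w + 18)

Apply the Euclidean algorithm:
  -w**5 - 16w**4 - 157w**3 - 1003w**2 - 3640w - 8575 = ((1/3)w**2 + 2w + 8)(-3w**3 - 30w**2 - 219w - 882) + (-31w**2 - 124w - 1519)
  -3w**3 - 30w**2 - 219w - 882 = ((3/31)w + 18/31)(-31w**2 - 124w - 1519) + (0)
Last nonzero remainder: -31w**2 - 124w - 1519. Dividing through by -31 gives the monic gcd w**2 + 4w + 49.
Cancel w**2 + 4w + 49 from numerator and denominator to get the reduced form.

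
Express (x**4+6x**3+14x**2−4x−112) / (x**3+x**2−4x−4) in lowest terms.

Repeated division with remainder:
  x**4+6x**3+14x**2−4x−112 = (x+5)(x**3+x**2−4x−4) + (13x**2+20x−92)
  x**3+x**2−4x−4 = ((1/13)x−7/169)(13x**2+20x−92) + ((660/169)x−1320/169)
  13x**2+20x−92 = ((2197/660)x+3887/330)((660/169)x−1320/169) + (0)
Last nonzero remainder: (660/169)x−1320/169. Dividing through by 660/169 gives the monic gcd x−2.
Cancel x−2 from numerator and denominator to get the reduced form.

(x**3+8x**2+30x+56)/(x**2+3x+2)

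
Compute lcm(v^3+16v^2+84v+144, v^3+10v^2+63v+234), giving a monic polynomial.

v^5+20v^4+187v^3+1104v^2+3852v+5616

Repeated division with remainder:
  v^3+16v^2+84v+144 = (v^3+10v^2+63v+234) + (6v^2+21v-90)
  v^3+10v^2+63v+234 = ((1/6)v+13/12)(6v^2+21v-90) + ((221/4)v+663/2)
  6v^2+21v-90 = ((24/221)v-60/221)((221/4)v+663/2) + (0)
Last nonzero remainder: (221/4)v+663/2. Dividing through by 221/4 gives the monic gcd v+6.
Then lcm(f, g) = f·g / gcd(f, g); expanding and making the result monic gives the answer.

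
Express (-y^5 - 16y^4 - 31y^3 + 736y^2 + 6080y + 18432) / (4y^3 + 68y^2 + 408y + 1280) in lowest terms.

(-y^3 - 9y^2 + 64y + 576)/(4y + 40)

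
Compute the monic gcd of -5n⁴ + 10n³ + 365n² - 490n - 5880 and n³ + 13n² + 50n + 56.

Euclidean algorithm in ℚ[n]:
  -5n⁴ + 10n³ + 365n² - 490n - 5880 = (-5n + 75)(n³ + 13n² + 50n + 56) + (-360n² - 3960n - 10080)
  n³ + 13n² + 50n + 56 = (-(1/360)n - 1/180)(-360n² - 3960n - 10080) + (0)
Last nonzero remainder: -360n² - 3960n - 10080. Dividing through by -360 gives the monic gcd n² + 11n + 28.

n² + 11n + 28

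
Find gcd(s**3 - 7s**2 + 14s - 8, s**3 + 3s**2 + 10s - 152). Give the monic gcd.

Apply the Euclidean algorithm:
  s**3 - 7s**2 + 14s - 8 = (s**3 + 3s**2 + 10s - 152) + (-10s**2 + 4s + 144)
  s**3 + 3s**2 + 10s - 152 = (-(1/10)s - 17/50)(-10s**2 + 4s + 144) + ((644/25)s - 2576/25)
  -10s**2 + 4s + 144 = (-(125/322)s - 225/161)((644/25)s - 2576/25) + (0)
Last nonzero remainder: (644/25)s - 2576/25. Dividing through by 644/25 gives the monic gcd s - 4.

s - 4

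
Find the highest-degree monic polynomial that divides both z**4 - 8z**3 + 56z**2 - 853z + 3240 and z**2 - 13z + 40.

Apply the Euclidean algorithm:
  z**4 - 8z**3 + 56z**2 - 853z + 3240 = (z**2 + 5z + 81)(z**2 - 13z + 40) + (0)
The last nonzero remainder z**2 - 13z + 40 is already monic.

z**2 - 13z + 40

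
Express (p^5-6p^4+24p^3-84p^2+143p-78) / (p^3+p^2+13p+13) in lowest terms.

(p^3-6p^2+11p-6)/(p+1)

By polynomial division,
  p^5-6p^4+24p^3-84p^2+143p-78 = (p^2-7p+18)(p^3+p^2+13p+13) + (-24p^2-312)
  p^3+p^2+13p+13 = (-(1/24)p-1/24)(-24p^2-312) + (0)
Last nonzero remainder: -24p^2-312. Dividing through by -24 gives the monic gcd p^2+13.
Cancel p^2+13 from numerator and denominator to get the reduced form.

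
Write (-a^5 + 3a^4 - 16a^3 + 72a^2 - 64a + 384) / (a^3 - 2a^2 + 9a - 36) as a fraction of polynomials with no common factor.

(-a^3 + 4a^2 - 8a + 32)/(a - 3)

By polynomial division,
  -a^5 + 3a^4 - 16a^3 + 72a^2 - 64a + 384 = (-a^2 + a - 5)(a^3 - 2a^2 + 9a - 36) + (17a^2 + 17a + 204)
  a^3 - 2a^2 + 9a - 36 = ((1/17)a - 3/17)(17a^2 + 17a + 204) + (0)
Last nonzero remainder: 17a^2 + 17a + 204. Dividing through by 17 gives the monic gcd a^2 + a + 12.
Cancel a^2 + a + 12 from numerator and denominator to get the reduced form.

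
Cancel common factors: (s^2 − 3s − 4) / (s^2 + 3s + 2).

(s − 4)/(s + 2)

Euclidean algorithm in ℚ[s]:
  s^2 − 3s − 4 = (s^2 + 3s + 2) + (−6s − 6)
  s^2 + 3s + 2 = (−(1/6)s − 1/3)(−6s − 6) + (0)
Last nonzero remainder: −6s − 6. Dividing through by −6 gives the monic gcd s + 1.
Cancel s + 1 from numerator and denominator to get the reduced form.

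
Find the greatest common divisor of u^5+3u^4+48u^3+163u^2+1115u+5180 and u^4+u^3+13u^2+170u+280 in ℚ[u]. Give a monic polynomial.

u^3-u^2+15u+140

By polynomial division,
  u^5+3u^4+48u^3+163u^2+1115u+5180 = (u+2)(u^4+u^3+13u^2+170u+280) + (33u^3-33u^2+495u+4620)
  u^4+u^3+13u^2+170u+280 = ((1/33)u+2/33)(33u^3-33u^2+495u+4620) + (0)
Last nonzero remainder: 33u^3-33u^2+495u+4620. Dividing through by 33 gives the monic gcd u^3-u^2+15u+140.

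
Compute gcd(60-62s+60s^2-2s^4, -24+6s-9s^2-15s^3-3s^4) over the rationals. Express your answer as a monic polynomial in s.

1-s+s^2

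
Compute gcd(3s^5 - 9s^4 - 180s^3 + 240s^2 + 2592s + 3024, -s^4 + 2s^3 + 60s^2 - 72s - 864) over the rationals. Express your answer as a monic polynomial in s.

s^2 - 36

Repeated division with remainder:
  3s^5 - 9s^4 - 180s^3 + 240s^2 + 2592s + 3024 = (-3s + 3)(-s^4 + 2s^3 + 60s^2 - 72s - 864) + (-6s^3 - 156s^2 + 216s + 5616)
  -s^4 + 2s^3 + 60s^2 - 72s - 864 = ((1/6)s - 14/3)(-6s^3 - 156s^2 + 216s + 5616) + (-704s^2 + 25344)
  -6s^3 - 156s^2 + 216s + 5616 = ((3/352)s + 39/176)(-704s^2 + 25344) + (0)
Last nonzero remainder: -704s^2 + 25344. Dividing through by -704 gives the monic gcd s^2 - 36.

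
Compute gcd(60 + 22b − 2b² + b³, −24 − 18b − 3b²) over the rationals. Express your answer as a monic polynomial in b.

2 + b

Apply the Euclidean algorithm:
  b³ − 2b² + 22b + 60 = (−(1/3)b + 8/3)(−3b² − 18b − 24) + (62b + 124)
  −3b² − 18b − 24 = (−(3/62)b − 6/31)(62b + 124) + (0)
Last nonzero remainder: 62b + 124. Dividing through by 62 gives the monic gcd b + 2.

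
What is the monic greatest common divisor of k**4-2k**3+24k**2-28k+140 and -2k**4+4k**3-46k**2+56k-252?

k**2+14

Repeated division with remainder:
  k**4-2k**3+24k**2-28k+140 = (-1/2)(-2k**4+4k**3-46k**2+56k-252) + (k**2+14)
  -2k**4+4k**3-46k**2+56k-252 = (-2k**2+4k-18)(k**2+14) + (0)
The last nonzero remainder k**2+14 is already monic.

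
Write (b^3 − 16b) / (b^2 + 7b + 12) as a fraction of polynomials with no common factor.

Apply the Euclidean algorithm:
  b^3 − 16b = (b − 7)(b^2 + 7b + 12) + (21b + 84)
  b^2 + 7b + 12 = ((1/21)b + 1/7)(21b + 84) + (0)
Last nonzero remainder: 21b + 84. Dividing through by 21 gives the monic gcd b + 4.
Cancel b + 4 from numerator and denominator to get the reduced form.

(b^2 − 4b)/(b + 3)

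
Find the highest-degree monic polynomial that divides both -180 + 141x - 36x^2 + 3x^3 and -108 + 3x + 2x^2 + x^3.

-4 + x

Repeated division with remainder:
  3x^3 - 36x^2 + 141x - 180 = (3)(x^3 + 2x^2 + 3x - 108) + (-42x^2 + 132x + 144)
  x^3 + 2x^2 + 3x - 108 = (-(1/42)x - 6/49)(-42x^2 + 132x + 144) + ((1107/49)x - 4428/49)
  -42x^2 + 132x + 144 = (-(686/369)x - 196/123)((1107/49)x - 4428/49) + (0)
Last nonzero remainder: (1107/49)x - 4428/49. Dividing through by 1107/49 gives the monic gcd x - 4.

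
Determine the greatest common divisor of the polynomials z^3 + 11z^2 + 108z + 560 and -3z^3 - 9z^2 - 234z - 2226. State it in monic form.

Euclidean algorithm in ℚ[z]:
  z^3 + 11z^2 + 108z + 560 = (-1/3)(-3z^3 - 9z^2 - 234z - 2226) + (8z^2 + 30z - 182)
  -3z^3 - 9z^2 - 234z - 2226 = (-(3/8)z + 9/32)(8z^2 + 30z - 182) + (-(4971/16)z - 34797/16)
  8z^2 + 30z - 182 = (-(128/4971)z + 416/4971)(-(4971/16)z - 34797/16) + (0)
Last nonzero remainder: -(4971/16)z - 34797/16. Dividing through by -4971/16 gives the monic gcd z + 7.

z + 7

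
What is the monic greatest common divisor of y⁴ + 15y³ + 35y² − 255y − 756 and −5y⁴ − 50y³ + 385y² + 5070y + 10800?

Euclidean algorithm in ℚ[y]:
  y⁴ + 15y³ + 35y² − 255y − 756 = (−1/5)(−5y⁴ − 50y³ + 385y² + 5070y + 10800) + (5y³ + 112y² + 759y + 1404)
  −5y⁴ − 50y³ + 385y² + 5070y + 10800 = (−y + 62/5)(5y³ + 112y² + 759y + 1404) + (−(1224/5)y² − (14688/5)y − 33048/5)
  5y³ + 112y² + 759y + 1404 = (−(25/1224)y − 65/306)(−(1224/5)y² − (14688/5)y − 33048/5) + (0)
Last nonzero remainder: −(1224/5)y² − (14688/5)y − 33048/5. Dividing through by −1224/5 gives the monic gcd y² + 12y + 27.

y² + 12y + 27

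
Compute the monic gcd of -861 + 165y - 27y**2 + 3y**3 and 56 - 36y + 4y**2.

Apply the Euclidean algorithm:
  3y**3 - 27y**2 + 165y - 861 = ((3/4)y)(4y**2 - 36y + 56) + (123y - 861)
  4y**2 - 36y + 56 = ((4/123)y - 8/123)(123y - 861) + (0)
Last nonzero remainder: 123y - 861. Dividing through by 123 gives the monic gcd y - 7.

-7 + y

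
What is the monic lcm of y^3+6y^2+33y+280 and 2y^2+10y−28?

y^4+4y^3+21y^2+214y−560

Apply the Euclidean algorithm:
  y^3+6y^2+33y+280 = ((1/2)y+1/2)(2y^2+10y−28) + (42y+294)
  2y^2+10y−28 = ((1/21)y−2/21)(42y+294) + (0)
Last nonzero remainder: 42y+294. Dividing through by 42 gives the monic gcd y+7.
Then lcm(f, g) = f·g / gcd(f, g); expanding and making the result monic gives the answer.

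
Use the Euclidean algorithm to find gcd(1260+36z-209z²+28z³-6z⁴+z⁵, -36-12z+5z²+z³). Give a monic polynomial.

Euclidean algorithm in ℚ[z]:
  z⁵-6z⁴+28z³-209z²+36z+1260 = (z²-11z+95)(z³+5z²-12z-36) + (-780z²+780z+4680)
  z³+5z²-12z-36 = (-(1/780)z-1/130)(-780z²+780z+4680) + (0)
Last nonzero remainder: -780z²+780z+4680. Dividing through by -780 gives the monic gcd z²-z-6.

-6-z+z²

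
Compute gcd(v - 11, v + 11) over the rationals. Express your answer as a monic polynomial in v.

1

Repeated division with remainder:
  v - 11 = (v + 11) + (-22)
  v + 11 = (-(1/22)v - 1/2)(-22) + (0)
The last nonzero remainder is the constant -22, so the polynomials are coprime and gcd = 1.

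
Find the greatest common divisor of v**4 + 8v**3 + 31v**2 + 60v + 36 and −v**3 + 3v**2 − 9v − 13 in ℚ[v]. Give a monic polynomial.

By polynomial division,
  v**4 + 8v**3 + 31v**2 + 60v + 36 = (−v − 11)(−v**3 + 3v**2 − 9v − 13) + (55v**2 − 52v − 107)
  −v**3 + 3v**2 − 9v − 13 = (−(1/55)v + 113/3025)(55v**2 − 52v − 107) + (−(27234/3025)v − 27234/3025)
  55v**2 − 52v − 107 = (−(166375/27234)v + 323675/27234)(−(27234/3025)v − 27234/3025) + (0)
Last nonzero remainder: −(27234/3025)v − 27234/3025. Dividing through by −27234/3025 gives the monic gcd v + 1.

v + 1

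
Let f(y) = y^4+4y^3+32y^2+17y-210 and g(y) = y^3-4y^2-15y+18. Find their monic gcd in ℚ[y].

Repeated division with remainder:
  y^4+4y^3+32y^2+17y-210 = (y+8)(y^3-4y^2-15y+18) + (79y^2+119y-354)
  y^3-4y^2-15y+18 = ((1/79)y-435/6241)(79y^2+119y-354) + (-(13884/6241)y-41652/6241)
  79y^2+119y-354 = (-(493039/13884)y+368219/6942)(-(13884/6241)y-41652/6241) + (0)
Last nonzero remainder: -(13884/6241)y-41652/6241. Dividing through by -13884/6241 gives the monic gcd y+3.

y+3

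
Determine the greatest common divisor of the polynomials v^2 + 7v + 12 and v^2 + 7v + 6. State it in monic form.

Repeated division with remainder:
  v^2 + 7v + 12 = (v^2 + 7v + 6) + (6)
  v^2 + 7v + 6 = ((1/6)v^2 + (7/6)v + 1)(6) + (0)
The last nonzero remainder is the constant 6, so the polynomials are coprime and gcd = 1.

1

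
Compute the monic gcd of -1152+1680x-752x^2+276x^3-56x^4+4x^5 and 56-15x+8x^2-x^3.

Apply the Euclidean algorithm:
  4x^5-56x^4+276x^3-752x^2+1680x-1152 = (-4x^2+24x-24)(-x^3+8x^2-15x+56) + (24x^2-24x+192)
  -x^3+8x^2-15x+56 = (-(1/24)x+7/24)(24x^2-24x+192) + (0)
Last nonzero remainder: 24x^2-24x+192. Dividing through by 24 gives the monic gcd x^2-x+8.

8-x+x^2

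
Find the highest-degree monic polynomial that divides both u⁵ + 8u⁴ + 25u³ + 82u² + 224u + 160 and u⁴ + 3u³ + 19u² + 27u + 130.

u² - u + 10

By polynomial division,
  u⁵ + 8u⁴ + 25u³ + 82u² + 224u + 160 = (u + 5)(u⁴ + 3u³ + 19u² + 27u + 130) + (-9u³ - 40u² - 41u - 490)
  u⁴ + 3u³ + 19u² + 27u + 130 = (-(1/9)u + 13/81)(-9u³ - 40u² - 41u - 490) + ((1690/81)u² - (1690/81)u + 16900/81)
  -9u³ - 40u² - 41u - 490 = (-(729/1690)u - 3969/1690)((1690/81)u² - (1690/81)u + 16900/81) + (0)
Last nonzero remainder: (1690/81)u² - (1690/81)u + 16900/81. Dividing through by 1690/81 gives the monic gcd u² - u + 10.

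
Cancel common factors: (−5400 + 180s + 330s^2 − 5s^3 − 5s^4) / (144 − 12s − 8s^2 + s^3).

(900 + 120s − 35s^2 − 5s^3)/(−24 − 2s + s^2)

Apply the Euclidean algorithm:
  −5s^4 − 5s^3 + 330s^2 + 180s − 5400 = (−5s − 45)(s^3 − 8s^2 − 12s + 144) + (−90s^2 + 360s + 1080)
  s^3 − 8s^2 − 12s + 144 = (−(1/90)s + 2/45)(−90s^2 + 360s + 1080) + (−16s + 96)
  −90s^2 + 360s + 1080 = ((45/8)s + 45/4)(−16s + 96) + (0)
Last nonzero remainder: −16s + 96. Dividing through by −16 gives the monic gcd s − 6.
Cancel s − 6 from numerator and denominator to get the reduced form.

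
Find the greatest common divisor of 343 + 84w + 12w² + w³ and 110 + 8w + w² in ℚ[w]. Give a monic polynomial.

Apply the Euclidean algorithm:
  w³ + 12w² + 84w + 343 = (w + 4)(w² + 8w + 110) + (-58w - 97)
  w² + 8w + 110 = (-(1/58)w - 367/3364)(-58w - 97) + (334441/3364)
  -58w - 97 = (-(195112/334441)w - 326308/334441)(334441/3364) + (0)
The last nonzero remainder is the constant 334441/3364, so the polynomials are coprime and gcd = 1.

1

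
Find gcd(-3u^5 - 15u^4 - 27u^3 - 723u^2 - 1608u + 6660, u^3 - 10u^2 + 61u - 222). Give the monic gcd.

Euclidean algorithm in ℚ[u]:
  -3u^5 - 15u^4 - 27u^3 - 723u^2 - 1608u + 6660 = (-3u^2 - 45u - 294)(u^3 - 10u^2 + 61u - 222) + (-1584u^2 + 6336u - 58608)
  u^3 - 10u^2 + 61u - 222 = (-(1/1584)u + 1/264)(-1584u^2 + 6336u - 58608) + (0)
Last nonzero remainder: -1584u^2 + 6336u - 58608. Dividing through by -1584 gives the monic gcd u^2 - 4u + 37.

u^2 - 4u + 37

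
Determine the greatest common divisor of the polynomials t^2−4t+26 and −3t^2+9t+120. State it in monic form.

Repeated division with remainder:
  t^2−4t+26 = (−1/3)(−3t^2+9t+120) + (−t+66)
  −3t^2+9t+120 = (3t+189)(−t+66) + (−12354)
  −t+66 = ((1/12354)t−11/2059)(−12354) + (0)
The last nonzero remainder is the constant −12354, so the polynomials are coprime and gcd = 1.

1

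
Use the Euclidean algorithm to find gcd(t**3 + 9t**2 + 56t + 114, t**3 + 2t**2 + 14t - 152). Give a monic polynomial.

By polynomial division,
  t**3 + 9t**2 + 56t + 114 = (t**3 + 2t**2 + 14t - 152) + (7t**2 + 42t + 266)
  t**3 + 2t**2 + 14t - 152 = ((1/7)t - 4/7)(7t**2 + 42t + 266) + (0)
Last nonzero remainder: 7t**2 + 42t + 266. Dividing through by 7 gives the monic gcd t**2 + 6t + 38.

t**2 + 6t + 38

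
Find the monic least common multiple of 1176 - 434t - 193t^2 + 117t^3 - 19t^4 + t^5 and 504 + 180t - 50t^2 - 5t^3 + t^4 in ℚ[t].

Euclidean algorithm in ℚ[t]:
  t^5 - 19t^4 + 117t^3 - 193t^2 - 434t + 1176 = (t - 14)(t^4 - 5t^3 - 50t^2 + 180t + 504) + (97t^3 - 1073t^2 + 1582t + 8232)
  t^4 - 5t^3 - 50t^2 + 180t + 504 = ((1/97)t + 588/9409)(97t^3 - 1073t^2 + 1582t + 8232) + ((7020/9409)t^2 - (35100/9409)t - 98280/9409)
  97t^3 - 1073t^2 + 1582t + 8232 = ((912673/7020)t - 461041/585)((7020/9409)t^2 - (35100/9409)t - 98280/9409) + (0)
Last nonzero remainder: (7020/9409)t^2 - (35100/9409)t - 98280/9409. Dividing through by 7020/9409 gives the monic gcd t^2 - 5t - 14.
Then lcm(f, g) = f·g / gcd(f, g); expanding and making the result monic gives the answer.

-42336 + 15624t + 8124t^2 - 4646t^3 + 491t^4 + 81t^5 - 19t^6 + t^7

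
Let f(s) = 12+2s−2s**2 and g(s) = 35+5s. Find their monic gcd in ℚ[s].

Apply the Euclidean algorithm:
  −2s**2+2s+12 = (−(2/5)s+16/5)(5s+35) + (−100)
  5s+35 = (−(1/20)s−7/20)(−100) + (0)
The last nonzero remainder is the constant −100, so the polynomials are coprime and gcd = 1.

1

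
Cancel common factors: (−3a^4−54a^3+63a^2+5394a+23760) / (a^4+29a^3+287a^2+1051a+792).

(−3a+30)/(a+1)

Euclidean algorithm in ℚ[a]:
  −3a^4−54a^3+63a^2+5394a+23760 = (−3)(a^4+29a^3+287a^2+1051a+792) + (33a^3+924a^2+8547a+26136)
  a^4+29a^3+287a^2+1051a+792 = ((1/33)a+1/33)(33a^3+924a^2+8547a+26136) + (0)
Last nonzero remainder: 33a^3+924a^2+8547a+26136. Dividing through by 33 gives the monic gcd a^3+28a^2+259a+792.
Cancel a^3+28a^2+259a+792 from numerator and denominator to get the reduced form.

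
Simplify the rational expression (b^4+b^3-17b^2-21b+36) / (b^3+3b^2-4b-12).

(b^3-2b^2-11b+12)/(b^2-4)

Repeated division with remainder:
  b^4+b^3-17b^2-21b+36 = (b-2)(b^3+3b^2-4b-12) + (-7b^2-17b+12)
  b^3+3b^2-4b-12 = (-(1/7)b-4/49)(-7b^2-17b+12) + (-(180/49)b-540/49)
  -7b^2-17b+12 = ((343/180)b-49/45)(-(180/49)b-540/49) + (0)
Last nonzero remainder: -(180/49)b-540/49. Dividing through by -180/49 gives the monic gcd b+3.
Cancel b+3 from numerator and denominator to get the reduced form.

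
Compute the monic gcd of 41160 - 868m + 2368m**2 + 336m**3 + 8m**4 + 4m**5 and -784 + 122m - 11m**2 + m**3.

98 - 3m + m**2

By polynomial division,
  4m**5 + 8m**4 + 336m**3 + 2368m**2 - 868m + 41160 = (4m**2 + 52m + 420)(m**3 - 11m**2 + 122m - 784) + (3780m**2 - 11340m + 370440)
  m**3 - 11m**2 + 122m - 784 = ((1/3780)m - 2/945)(3780m**2 - 11340m + 370440) + (0)
Last nonzero remainder: 3780m**2 - 11340m + 370440. Dividing through by 3780 gives the monic gcd m**2 - 3m + 98.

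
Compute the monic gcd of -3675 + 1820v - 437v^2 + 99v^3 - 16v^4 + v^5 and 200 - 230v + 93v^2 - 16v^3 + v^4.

Apply the Euclidean algorithm:
  v^5 - 16v^4 + 99v^3 - 437v^2 + 1820v - 3675 = (v)(v^4 - 16v^3 + 93v^2 - 230v + 200) + (6v^3 - 207v^2 + 1620v - 3675)
  v^4 - 16v^3 + 93v^2 - 230v + 200 = ((1/6)v + 37/12)(6v^3 - 207v^2 + 1620v - 3675) + ((1845/4)v^2 - (9225/2)v + 46125/4)
  6v^3 - 207v^2 + 1620v - 3675 = ((8/615)v - 196/615)((1845/4)v^2 - (9225/2)v + 46125/4) + (0)
Last nonzero remainder: (1845/4)v^2 - (9225/2)v + 46125/4. Dividing through by 1845/4 gives the monic gcd v^2 - 10v + 25.

25 - 10v + v^2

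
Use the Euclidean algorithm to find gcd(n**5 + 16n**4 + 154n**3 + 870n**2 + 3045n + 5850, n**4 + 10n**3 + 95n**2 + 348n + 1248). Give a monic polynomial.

n**2 + 6n + 39

By polynomial division,
  n**5 + 16n**4 + 154n**3 + 870n**2 + 3045n + 5850 = (n + 6)(n**4 + 10n**3 + 95n**2 + 348n + 1248) + (−n**3 − 48n**2 − 291n − 1638)
  n**4 + 10n**3 + 95n**2 + 348n + 1248 = (−n + 38)(−n**3 − 48n**2 − 291n − 1638) + (1628n**2 + 9768n + 63492)
  −n**3 − 48n**2 − 291n − 1638 = (−(1/1628)n − 21/814)(1628n**2 + 9768n + 63492) + (0)
Last nonzero remainder: 1628n**2 + 9768n + 63492. Dividing through by 1628 gives the monic gcd n**2 + 6n + 39.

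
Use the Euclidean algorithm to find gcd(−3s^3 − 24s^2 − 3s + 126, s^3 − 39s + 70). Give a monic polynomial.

Repeated division with remainder:
  −3s^3 − 24s^2 − 3s + 126 = (−3)(s^3 − 39s + 70) + (−24s^2 − 120s + 336)
  s^3 − 39s + 70 = (−(1/24)s + 5/24)(−24s^2 − 120s + 336) + (0)
Last nonzero remainder: −24s^2 − 120s + 336. Dividing through by −24 gives the monic gcd s^2 + 5s − 14.

s^2 + 5s − 14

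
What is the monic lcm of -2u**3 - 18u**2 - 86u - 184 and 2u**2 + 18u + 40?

Euclidean algorithm in ℚ[u]:
  -2u**3 - 18u**2 - 86u - 184 = (-u)(2u**2 + 18u + 40) + (-46u - 184)
  2u**2 + 18u + 40 = (-(1/23)u - 5/23)(-46u - 184) + (0)
Last nonzero remainder: -46u - 184. Dividing through by -46 gives the monic gcd u + 4.
Then lcm(f, g) = f·g / gcd(f, g); expanding and making the result monic gives the answer.

u**4 + 14u**3 + 88u**2 + 307u + 460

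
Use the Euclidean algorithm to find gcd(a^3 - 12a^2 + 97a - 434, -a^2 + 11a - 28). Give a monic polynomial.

a - 7

By polynomial division,
  a^3 - 12a^2 + 97a - 434 = (-a + 1)(-a^2 + 11a - 28) + (58a - 406)
  -a^2 + 11a - 28 = (-(1/58)a + 2/29)(58a - 406) + (0)
Last nonzero remainder: 58a - 406. Dividing through by 58 gives the monic gcd a - 7.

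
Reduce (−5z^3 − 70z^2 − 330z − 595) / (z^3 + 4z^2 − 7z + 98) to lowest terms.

(−5z^2 − 35z − 85)/(z^2 − 3z + 14)

Euclidean algorithm in ℚ[z]:
  −5z^3 − 70z^2 − 330z − 595 = (−5)(z^3 + 4z^2 − 7z + 98) + (−50z^2 − 365z − 105)
  z^3 + 4z^2 − 7z + 98 = (−(1/50)z + 33/500)(−50z^2 − 365z − 105) + ((1499/100)z + 10493/100)
  −50z^2 − 365z − 105 = (−(5000/1499)z − 1500/1499)((1499/100)z + 10493/100) + (0)
Last nonzero remainder: (1499/100)z + 10493/100. Dividing through by 1499/100 gives the monic gcd z + 7.
Cancel z + 7 from numerator and denominator to get the reduced form.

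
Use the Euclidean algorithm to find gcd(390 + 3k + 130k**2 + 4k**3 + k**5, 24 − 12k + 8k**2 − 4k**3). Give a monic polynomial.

By polynomial division,
  k**5 + 4k**3 + 130k**2 + 3k + 390 = (−(1/4)k**2 − (1/2)k − 5/4)(−4k**3 + 8k**2 − 12k + 24) + (140k**2 + 420)
  −4k**3 + 8k**2 − 12k + 24 = (−(1/35)k + 2/35)(140k**2 + 420) + (0)
Last nonzero remainder: 140k**2 + 420. Dividing through by 140 gives the monic gcd k**2 + 3.

3 + k**2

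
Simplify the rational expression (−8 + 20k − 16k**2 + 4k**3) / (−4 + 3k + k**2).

(8 − 12k + 4k**2)/(4 + k)

By polynomial division,
  4k**3 − 16k**2 + 20k − 8 = (4k − 28)(k**2 + 3k − 4) + (120k − 120)
  k**2 + 3k − 4 = ((1/120)k + 1/30)(120k − 120) + (0)
Last nonzero remainder: 120k − 120. Dividing through by 120 gives the monic gcd k − 1.
Cancel k − 1 from numerator and denominator to get the reduced form.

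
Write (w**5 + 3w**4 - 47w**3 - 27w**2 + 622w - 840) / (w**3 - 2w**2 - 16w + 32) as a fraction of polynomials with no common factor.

(w**3 + 9w**2 - w - 105)/(w + 4)

Apply the Euclidean algorithm:
  w**5 + 3w**4 - 47w**3 - 27w**2 + 622w - 840 = (w**2 + 5w - 21)(w**3 - 2w**2 - 16w + 32) + (-21w**2 + 126w - 168)
  w**3 - 2w**2 - 16w + 32 = (-(1/21)w - 4/21)(-21w**2 + 126w - 168) + (0)
Last nonzero remainder: -21w**2 + 126w - 168. Dividing through by -21 gives the monic gcd w**2 - 6w + 8.
Cancel w**2 - 6w + 8 from numerator and denominator to get the reduced form.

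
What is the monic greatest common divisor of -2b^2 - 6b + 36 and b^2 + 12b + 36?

Euclidean algorithm in ℚ[b]:
  -2b^2 - 6b + 36 = (-2)(b^2 + 12b + 36) + (18b + 108)
  b^2 + 12b + 36 = ((1/18)b + 1/3)(18b + 108) + (0)
Last nonzero remainder: 18b + 108. Dividing through by 18 gives the monic gcd b + 6.

b + 6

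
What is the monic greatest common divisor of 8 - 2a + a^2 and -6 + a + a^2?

1

Apply the Euclidean algorithm:
  a^2 - 2a + 8 = (a^2 + a - 6) + (-3a + 14)
  a^2 + a - 6 = (-(1/3)a - 17/9)(-3a + 14) + (184/9)
  -3a + 14 = (-(27/184)a + 63/92)(184/9) + (0)
The last nonzero remainder is the constant 184/9, so the polynomials are coprime and gcd = 1.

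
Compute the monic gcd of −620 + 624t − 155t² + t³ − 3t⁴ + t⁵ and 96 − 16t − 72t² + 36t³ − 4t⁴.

Repeated division with remainder:
  t⁵ − 3t⁴ + t³ − 155t² + 624t − 620 = (−(1/4)t − 3/2)(−4t⁴ + 36t³ − 72t² − 16t + 96) + (37t³ − 267t² + 624t − 476)
  −4t⁴ + 36t³ − 72t² − 16t + 96 = (−(4/37)t + 264/1369)(37t³ − 267t² + 624t − 476) + ((64272/1369)t² − (257088/1369)t + 257088/1369)
  37t³ − 267t² + 624t − 476 = ((50653/64272)t − 162911/64272)((64272/1369)t² − (257088/1369)t + 257088/1369) + (0)
Last nonzero remainder: (64272/1369)t² − (257088/1369)t + 257088/1369. Dividing through by 64272/1369 gives the monic gcd t² − 4t + 4.

4 − 4t + t²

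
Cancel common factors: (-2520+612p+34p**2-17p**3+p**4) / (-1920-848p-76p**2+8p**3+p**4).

Euclidean algorithm in ℚ[p]:
  p**4-17p**3+34p**2+612p-2520 = (p**4+8p**3-76p**2-848p-1920) + (-25p**3+110p**2+1460p-600)
  p**4+8p**3-76p**2-848p-1920 = (-(1/25)p-62/125)(-25p**3+110p**2+1460p-600) + ((924/25)p**2-(3696/25)p-11088/5)
  -25p**3+110p**2+1460p-600 = (-(625/924)p+125/462)((924/25)p**2-(3696/25)p-11088/5) + (0)
Last nonzero remainder: (924/25)p**2-(3696/25)p-11088/5. Dividing through by 924/25 gives the monic gcd p**2-4p-60.
Cancel p**2-4p-60 from numerator and denominator to get the reduced form.

(42-13p+p**2)/(32+12p+p**2)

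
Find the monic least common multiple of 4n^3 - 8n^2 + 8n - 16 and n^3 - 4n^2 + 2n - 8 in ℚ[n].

n^4 - 6n^3 + 10n^2 - 12n + 16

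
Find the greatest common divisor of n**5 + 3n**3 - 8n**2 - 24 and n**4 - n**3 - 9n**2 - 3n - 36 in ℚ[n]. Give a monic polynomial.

Euclidean algorithm in ℚ[n]:
  n**5 + 3n**3 - 8n**2 - 24 = (n + 1)(n**4 - n**3 - 9n**2 - 3n - 36) + (13n**3 + 4n**2 + 39n + 12)
  n**4 - n**3 - 9n**2 - 3n - 36 = ((1/13)n - 17/169)(13n**3 + 4n**2 + 39n + 12) + (-(1960/169)n**2 - 5880/169)
  13n**3 + 4n**2 + 39n + 12 = (-(2197/1960)n - 169/490)(-(1960/169)n**2 - 5880/169) + (0)
Last nonzero remainder: -(1960/169)n**2 - 5880/169. Dividing through by -1960/169 gives the monic gcd n**2 + 3.

n**2 + 3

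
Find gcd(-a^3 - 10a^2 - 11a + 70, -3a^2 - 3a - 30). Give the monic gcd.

Repeated division with remainder:
  -a^3 - 10a^2 - 11a + 70 = ((1/3)a + 3)(-3a^2 - 3a - 30) + (8a + 160)
  -3a^2 - 3a - 30 = (-(3/8)a + 57/8)(8a + 160) + (-1170)
  8a + 160 = (-(4/585)a - 16/117)(-1170) + (0)
The last nonzero remainder is the constant -1170, so the polynomials are coprime and gcd = 1.

1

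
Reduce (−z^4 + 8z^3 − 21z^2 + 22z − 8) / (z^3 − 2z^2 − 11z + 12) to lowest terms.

(−z^2 + 3z − 2)/(z + 3)

Repeated division with remainder:
  −z^4 + 8z^3 − 21z^2 + 22z − 8 = (−z + 6)(z^3 − 2z^2 − 11z + 12) + (−20z^2 + 100z − 80)
  z^3 − 2z^2 − 11z + 12 = (−(1/20)z − 3/20)(−20z^2 + 100z − 80) + (0)
Last nonzero remainder: −20z^2 + 100z − 80. Dividing through by −20 gives the monic gcd z^2 − 5z + 4.
Cancel z^2 − 5z + 4 from numerator and denominator to get the reduced form.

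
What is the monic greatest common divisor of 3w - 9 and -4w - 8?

1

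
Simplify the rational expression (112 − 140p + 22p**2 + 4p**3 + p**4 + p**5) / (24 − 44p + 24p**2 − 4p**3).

(−56 − 14p − 4p**2 − p**3)/(−12 + 4p)

Apply the Euclidean algorithm:
  p**5 + p**4 + 4p**3 + 22p**2 − 140p + 112 = (−(1/4)p**2 − (7/4)p − 35/4)(−4p**3 + 24p**2 − 44p + 24) + (161p**2 − 483p + 322)
  −4p**3 + 24p**2 − 44p + 24 = (−(4/161)p + 12/161)(161p**2 − 483p + 322) + (0)
Last nonzero remainder: 161p**2 − 483p + 322. Dividing through by 161 gives the monic gcd p**2 − 3p + 2.
Cancel p**2 − 3p + 2 from numerator and denominator to get the reduced form.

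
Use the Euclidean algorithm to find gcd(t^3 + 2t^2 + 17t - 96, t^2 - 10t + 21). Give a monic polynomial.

By polynomial division,
  t^3 + 2t^2 + 17t - 96 = (t + 12)(t^2 - 10t + 21) + (116t - 348)
  t^2 - 10t + 21 = ((1/116)t - 7/116)(116t - 348) + (0)
Last nonzero remainder: 116t - 348. Dividing through by 116 gives the monic gcd t - 3.

t - 3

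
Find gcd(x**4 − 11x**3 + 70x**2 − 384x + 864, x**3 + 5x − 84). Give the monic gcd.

Apply the Euclidean algorithm:
  x**4 − 11x**3 + 70x**2 − 384x + 864 = (x − 11)(x**3 + 5x − 84) + (65x**2 − 245x − 60)
  x**3 + 5x − 84 = ((1/65)x + 49/845)(65x**2 − 245x − 60) + ((3402/169)x − 13608/169)
  65x**2 − 245x − 60 = ((10985/3402)x + 845/1134)((3402/169)x − 13608/169) + (0)
Last nonzero remainder: (3402/169)x − 13608/169. Dividing through by 3402/169 gives the monic gcd x − 4.

x − 4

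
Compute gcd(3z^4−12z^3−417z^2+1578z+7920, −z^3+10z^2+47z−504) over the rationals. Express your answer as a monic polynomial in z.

Euclidean algorithm in ℚ[z]:
  3z^4−12z^3−417z^2+1578z+7920 = (−3z−18)(−z^3+10z^2+47z−504) + (−96z^2+912z−1152)
  −z^3+10z^2+47z−504 = ((1/96)z−1/192)(−96z^2+912z−1152) + ((255/4)z−510)
  −96z^2+912z−1152 = (−(128/85)z+192/85)((255/4)z−510) + (0)
Last nonzero remainder: (255/4)z−510. Dividing through by 255/4 gives the monic gcd z−8.

z−8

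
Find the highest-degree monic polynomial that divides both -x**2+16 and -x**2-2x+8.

x+4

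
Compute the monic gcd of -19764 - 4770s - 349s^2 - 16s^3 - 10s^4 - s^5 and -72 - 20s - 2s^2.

36 + 10s + s^2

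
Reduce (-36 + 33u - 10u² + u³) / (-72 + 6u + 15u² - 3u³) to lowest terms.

(3 - u)/(6 + 3u)

Apply the Euclidean algorithm:
  u³ - 10u² + 33u - 36 = (-1/3)(-3u³ + 15u² + 6u - 72) + (-5u² + 35u - 60)
  -3u³ + 15u² + 6u - 72 = ((3/5)u + 6/5)(-5u² + 35u - 60) + (0)
Last nonzero remainder: -5u² + 35u - 60. Dividing through by -5 gives the monic gcd u² - 7u + 12.
Cancel u² - 7u + 12 from numerator and denominator to get the reduced form.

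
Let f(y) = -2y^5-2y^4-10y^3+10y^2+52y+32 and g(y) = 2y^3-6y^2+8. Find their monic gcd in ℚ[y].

y^2-y-2

By polynomial division,
  -2y^5-2y^4-10y^3+10y^2+52y+32 = (-y^2-4y-17)(2y^3-6y^2+8) + (-84y^2+84y+168)
  2y^3-6y^2+8 = (-(1/42)y+1/21)(-84y^2+84y+168) + (0)
Last nonzero remainder: -84y^2+84y+168. Dividing through by -84 gives the monic gcd y^2-y-2.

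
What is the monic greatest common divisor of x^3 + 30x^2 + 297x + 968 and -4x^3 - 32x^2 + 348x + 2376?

x + 11

By polynomial division,
  x^3 + 30x^2 + 297x + 968 = (-1/4)(-4x^3 - 32x^2 + 348x + 2376) + (22x^2 + 384x + 1562)
  -4x^3 - 32x^2 + 348x + 2376 = (-(2/11)x + 208/121)(22x^2 + 384x + 1562) + (-(3400/121)x - 3400/11)
  22x^2 + 384x + 1562 = (-(1331/1700)x - 8591/1700)(-(3400/121)x - 3400/11) + (0)
Last nonzero remainder: -(3400/121)x - 3400/11. Dividing through by -3400/121 gives the monic gcd x + 11.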